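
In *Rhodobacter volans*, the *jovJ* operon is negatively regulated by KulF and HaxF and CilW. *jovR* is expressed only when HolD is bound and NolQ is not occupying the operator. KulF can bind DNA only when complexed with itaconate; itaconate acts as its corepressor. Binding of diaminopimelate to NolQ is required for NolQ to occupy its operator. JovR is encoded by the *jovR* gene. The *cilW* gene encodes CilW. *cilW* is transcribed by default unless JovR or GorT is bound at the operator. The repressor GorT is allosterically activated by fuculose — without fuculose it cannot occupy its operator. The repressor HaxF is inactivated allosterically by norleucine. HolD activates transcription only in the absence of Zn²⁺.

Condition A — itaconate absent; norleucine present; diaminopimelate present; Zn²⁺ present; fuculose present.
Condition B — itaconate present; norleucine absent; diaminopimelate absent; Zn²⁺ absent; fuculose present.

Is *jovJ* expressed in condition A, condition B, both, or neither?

Condition A:
Itaconate is absent, so KulF is inactive.
Norleucine is present, so HaxF is inactive.
Diaminopimelate is present, so NolQ is active.
Zn²⁺ is present, so HolD is inactive.
With repressor NolQ bound, *jovR* is not transcribed.
So JovR is not produced.
Fuculose is present, so GorT is active.
With repressor GorT bound, *cilW* is not transcribed.
So CilW is not produced.
With no repressor bound, *jovJ* is transcribed.
→ *jovJ* is ON in A.
Condition B:
Itaconate is present, so KulF is active.
Norleucine is absent, so HaxF is active.
Diaminopimelate is absent, so NolQ is inactive.
Zn²⁺ is absent, so HolD is active.
No repressor is bound and HolD is active, so *jovR* is transcribed.
So JovR is produced and active.
Fuculose is present, so GorT is active.
With repressor JovR bound, *cilW* is not transcribed.
So CilW is not produced.
With repressor KulF bound, *jovJ* is not transcribed.
→ *jovJ* is OFF in B.

A only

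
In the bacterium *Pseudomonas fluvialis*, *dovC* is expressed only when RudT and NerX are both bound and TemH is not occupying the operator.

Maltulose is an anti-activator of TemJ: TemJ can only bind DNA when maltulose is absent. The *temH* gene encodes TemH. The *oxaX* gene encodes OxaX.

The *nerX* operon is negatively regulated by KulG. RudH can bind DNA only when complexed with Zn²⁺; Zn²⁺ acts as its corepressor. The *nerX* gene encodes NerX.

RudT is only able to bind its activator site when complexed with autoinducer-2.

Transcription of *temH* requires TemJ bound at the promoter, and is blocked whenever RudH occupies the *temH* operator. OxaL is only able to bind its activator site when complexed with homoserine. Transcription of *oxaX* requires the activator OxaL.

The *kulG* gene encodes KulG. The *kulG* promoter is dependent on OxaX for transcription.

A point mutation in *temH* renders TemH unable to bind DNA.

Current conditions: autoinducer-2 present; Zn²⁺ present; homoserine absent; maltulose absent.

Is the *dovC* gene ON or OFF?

Autoinducer-2 is present, so RudT is active.
TemH is non-functional in this strain, so it has no effect.
Homoserine is absent, so OxaL is inactive.
Required activator OxaL is absent, so *oxaX* is not transcribed.
So OxaX is not produced.
Required activator OxaX is absent, so *kulG* is not transcribed.
So KulG is not produced.
With no repressor bound, *nerX* is transcribed.
So NerX is produced and active.
No repressor is bound and RudT and NerX are active, so *dovC* is transcribed.

ON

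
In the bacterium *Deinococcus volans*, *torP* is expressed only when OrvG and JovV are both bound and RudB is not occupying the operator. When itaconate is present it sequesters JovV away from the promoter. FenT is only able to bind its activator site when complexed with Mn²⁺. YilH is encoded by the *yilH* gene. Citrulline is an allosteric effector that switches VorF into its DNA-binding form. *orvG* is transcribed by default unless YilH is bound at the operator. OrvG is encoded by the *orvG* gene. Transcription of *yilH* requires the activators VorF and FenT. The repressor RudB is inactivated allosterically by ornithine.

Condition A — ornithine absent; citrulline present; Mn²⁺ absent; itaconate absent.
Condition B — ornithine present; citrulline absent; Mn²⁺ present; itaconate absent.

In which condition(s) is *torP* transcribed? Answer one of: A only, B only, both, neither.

B only

Condition A:
Ornithine is absent, so RudB is active.
Citrulline is present, so VorF is active.
Mn²⁺ is absent, so FenT is inactive.
Required activator FenT is absent, so *yilH* is not transcribed.
So YilH is not produced.
With no repressor bound, *orvG* is transcribed.
So OrvG is produced and active.
Itaconate is absent, so JovV is active.
With repressor RudB bound, *torP* is not transcribed.
→ *torP* is OFF in A.
Condition B:
Ornithine is present, so RudB is inactive.
Citrulline is absent, so VorF is inactive.
Mn²⁺ is present, so FenT is active.
Required activator VorF is absent, so *yilH* is not transcribed.
So YilH is not produced.
With no repressor bound, *orvG* is transcribed.
So OrvG is produced and active.
Itaconate is absent, so JovV is active.
No repressor is bound and OrvG and JovV are active, so *torP* is transcribed.
→ *torP* is ON in B.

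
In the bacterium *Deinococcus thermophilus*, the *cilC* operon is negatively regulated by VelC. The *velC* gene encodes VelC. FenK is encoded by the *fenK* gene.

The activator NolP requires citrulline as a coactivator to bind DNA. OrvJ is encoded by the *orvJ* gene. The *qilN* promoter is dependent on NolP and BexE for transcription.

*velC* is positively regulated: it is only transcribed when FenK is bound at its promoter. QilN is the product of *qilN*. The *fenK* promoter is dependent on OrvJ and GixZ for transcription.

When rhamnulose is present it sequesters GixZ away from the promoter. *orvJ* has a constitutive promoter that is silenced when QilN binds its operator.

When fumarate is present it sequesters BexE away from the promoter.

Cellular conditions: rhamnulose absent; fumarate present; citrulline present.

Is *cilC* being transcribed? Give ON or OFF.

Citrulline is present, so NolP is active.
Fumarate is present, so BexE is inactive.
Required activator BexE is absent, so *qilN* is not transcribed.
So QilN is not produced.
With no repressor bound, *orvJ* is transcribed.
So OrvJ is produced and active.
Rhamnulose is absent, so GixZ is active.
No repressor is bound and OrvJ and GixZ are active, so *fenK* is transcribed.
So FenK is produced and active.
No repressor is bound and FenK is active, so *velC* is transcribed.
So VelC is produced and active.
With repressor VelC bound, *cilC* is not transcribed.

OFF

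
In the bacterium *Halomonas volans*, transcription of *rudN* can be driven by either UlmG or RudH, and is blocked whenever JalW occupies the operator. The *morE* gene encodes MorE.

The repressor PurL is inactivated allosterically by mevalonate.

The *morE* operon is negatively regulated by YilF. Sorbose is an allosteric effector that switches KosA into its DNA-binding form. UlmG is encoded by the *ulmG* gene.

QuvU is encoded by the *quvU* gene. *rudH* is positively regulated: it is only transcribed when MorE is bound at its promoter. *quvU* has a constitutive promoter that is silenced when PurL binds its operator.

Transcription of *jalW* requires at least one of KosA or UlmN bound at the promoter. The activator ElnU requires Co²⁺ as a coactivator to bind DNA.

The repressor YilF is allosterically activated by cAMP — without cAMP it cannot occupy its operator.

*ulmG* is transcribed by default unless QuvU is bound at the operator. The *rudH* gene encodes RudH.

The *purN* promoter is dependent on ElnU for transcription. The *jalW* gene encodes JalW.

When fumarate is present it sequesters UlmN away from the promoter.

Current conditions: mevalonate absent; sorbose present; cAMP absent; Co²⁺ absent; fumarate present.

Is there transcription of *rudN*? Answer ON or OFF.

OFF

Mevalonate is absent, so PurL is active.
With repressor PurL bound, *quvU* is not transcribed.
So QuvU is not produced.
With no repressor bound, *ulmG* is transcribed.
So UlmG is produced and active.
Sorbose is present, so KosA is active.
Fumarate is present, so UlmN is inactive.
Activator KosA is present, so *jalW* is transcribed.
So JalW is produced and active.
cAMP is absent, so YilF is inactive.
With no repressor bound, *morE* is transcribed.
So MorE is produced and active.
No repressor is bound and MorE is active, so *rudH* is transcribed.
So RudH is produced and active.
With repressor JalW bound, *rudN* is not transcribed.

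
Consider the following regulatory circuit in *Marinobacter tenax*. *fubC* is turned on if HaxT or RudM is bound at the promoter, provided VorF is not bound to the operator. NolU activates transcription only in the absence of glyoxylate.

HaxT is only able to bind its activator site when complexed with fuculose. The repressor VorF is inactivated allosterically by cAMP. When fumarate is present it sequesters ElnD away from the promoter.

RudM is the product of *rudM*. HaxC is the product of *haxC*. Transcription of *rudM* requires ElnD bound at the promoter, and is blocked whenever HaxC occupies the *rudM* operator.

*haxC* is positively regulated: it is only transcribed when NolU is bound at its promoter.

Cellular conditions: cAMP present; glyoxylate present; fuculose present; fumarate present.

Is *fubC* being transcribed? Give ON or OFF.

cAMP is present, so VorF is inactive.
Fuculose is present, so HaxT is active.
Fumarate is present, so ElnD is inactive.
Glyoxylate is present, so NolU is inactive.
Required activator NolU is absent, so *haxC* is not transcribed.
So HaxC is not produced.
Required activator ElnD is absent, so *rudM* is not transcribed.
So RudM is not produced.
Activator HaxT is present, so *fubC* is transcribed.

ON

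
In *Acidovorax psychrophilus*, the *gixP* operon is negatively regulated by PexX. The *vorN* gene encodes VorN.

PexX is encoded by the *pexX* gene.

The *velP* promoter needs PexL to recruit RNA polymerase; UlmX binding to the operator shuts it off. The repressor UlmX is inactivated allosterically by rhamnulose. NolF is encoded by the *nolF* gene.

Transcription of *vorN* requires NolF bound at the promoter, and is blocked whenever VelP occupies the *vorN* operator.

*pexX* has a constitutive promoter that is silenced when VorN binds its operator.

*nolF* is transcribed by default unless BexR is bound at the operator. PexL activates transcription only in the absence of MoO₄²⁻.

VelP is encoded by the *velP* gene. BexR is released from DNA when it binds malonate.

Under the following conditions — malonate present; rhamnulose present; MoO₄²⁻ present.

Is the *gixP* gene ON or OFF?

Malonate is present, so BexR is inactive.
With no repressor bound, *nolF* is transcribed.
So NolF is produced and active.
Rhamnulose is present, so UlmX is inactive.
MoO₄²⁻ is present, so PexL is inactive.
Required activator PexL is absent, so *velP* is not transcribed.
So VelP is not produced.
No repressor is bound and NolF is active, so *vorN* is transcribed.
So VorN is produced and active.
With repressor VorN bound, *pexX* is not transcribed.
So PexX is not produced.
With no repressor bound, *gixP* is transcribed.

ON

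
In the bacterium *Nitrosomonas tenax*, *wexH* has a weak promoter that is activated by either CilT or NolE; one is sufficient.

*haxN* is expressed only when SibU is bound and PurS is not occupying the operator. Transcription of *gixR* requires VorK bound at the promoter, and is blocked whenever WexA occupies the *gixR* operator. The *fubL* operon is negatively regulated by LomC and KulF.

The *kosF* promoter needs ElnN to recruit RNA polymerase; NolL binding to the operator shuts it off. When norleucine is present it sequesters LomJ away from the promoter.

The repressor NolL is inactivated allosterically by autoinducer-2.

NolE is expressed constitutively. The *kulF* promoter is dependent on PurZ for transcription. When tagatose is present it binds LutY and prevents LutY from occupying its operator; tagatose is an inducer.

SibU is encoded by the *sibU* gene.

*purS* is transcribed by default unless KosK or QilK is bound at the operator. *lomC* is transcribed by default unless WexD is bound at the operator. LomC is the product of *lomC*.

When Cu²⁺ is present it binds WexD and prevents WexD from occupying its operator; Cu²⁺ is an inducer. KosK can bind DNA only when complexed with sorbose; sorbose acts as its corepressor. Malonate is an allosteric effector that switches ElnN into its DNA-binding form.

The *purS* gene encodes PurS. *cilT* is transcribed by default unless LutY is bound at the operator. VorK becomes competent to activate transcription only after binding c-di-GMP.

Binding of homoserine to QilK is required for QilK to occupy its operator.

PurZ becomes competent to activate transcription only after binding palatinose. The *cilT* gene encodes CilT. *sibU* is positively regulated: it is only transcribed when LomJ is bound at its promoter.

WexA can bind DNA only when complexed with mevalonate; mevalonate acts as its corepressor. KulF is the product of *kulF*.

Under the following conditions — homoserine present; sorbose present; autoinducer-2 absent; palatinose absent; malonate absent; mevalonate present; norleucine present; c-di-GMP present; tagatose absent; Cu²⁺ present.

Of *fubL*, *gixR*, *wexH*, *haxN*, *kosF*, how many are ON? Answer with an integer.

Cu²⁺ is present, so WexD is inactive.
With no repressor bound, *lomC* is transcribed.
So LomC is produced and active.
Palatinose is absent, so PurZ is inactive.
Required activator PurZ is absent, so *kulF* is not transcribed.
So KulF is not produced.
With repressor LomC bound, *fubL* is not transcribed.
→ *fubL* is OFF.
c-di-GMP is present, so VorK is active.
Mevalonate is present, so WexA is active.
With repressor WexA bound, *gixR* is not transcribed.
→ *gixR* is OFF.
Tagatose is absent, so LutY is active.
With repressor LutY bound, *cilT* is not transcribed.
So CilT is not produced.
NolE is produced constitutively and is active.
Activator NolE is present, so *wexH* is transcribed.
→ *wexH* is ON.
Norleucine is present, so LomJ is inactive.
Required activator LomJ is absent, so *sibU* is not transcribed.
So SibU is not produced.
Sorbose is present, so KosK is active.
Homoserine is present, so QilK is active.
With repressor KosK bound, *purS* is not transcribed.
So PurS is not produced.
Required activator SibU is absent, so *haxN* is not transcribed.
→ *haxN* is OFF.
Malonate is absent, so ElnN is inactive.
Autoinducer-2 is absent, so NolL is active.
With repressor NolL bound, *kosF* is not transcribed.
→ *kosF* is OFF.
1 of the 5 genes is transcribed.

1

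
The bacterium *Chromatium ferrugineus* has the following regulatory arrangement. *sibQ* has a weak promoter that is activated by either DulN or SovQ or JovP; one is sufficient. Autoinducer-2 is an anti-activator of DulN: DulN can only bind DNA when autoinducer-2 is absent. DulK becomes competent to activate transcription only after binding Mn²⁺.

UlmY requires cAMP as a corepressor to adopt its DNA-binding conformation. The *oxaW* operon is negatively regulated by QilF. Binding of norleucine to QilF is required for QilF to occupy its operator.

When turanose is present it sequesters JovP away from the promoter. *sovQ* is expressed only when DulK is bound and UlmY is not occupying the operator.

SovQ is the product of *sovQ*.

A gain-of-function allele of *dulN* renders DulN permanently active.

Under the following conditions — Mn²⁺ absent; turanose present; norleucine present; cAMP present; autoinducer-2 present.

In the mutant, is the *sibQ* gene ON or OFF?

ON

DulN is constitutively active in this strain.
cAMP is present, so UlmY is active.
Mn²⁺ is absent, so DulK is inactive.
With repressor UlmY bound, *sovQ* is not transcribed.
So SovQ is not produced.
Turanose is present, so JovP is inactive.
Activator DulN is present, so *sibQ* is transcribed.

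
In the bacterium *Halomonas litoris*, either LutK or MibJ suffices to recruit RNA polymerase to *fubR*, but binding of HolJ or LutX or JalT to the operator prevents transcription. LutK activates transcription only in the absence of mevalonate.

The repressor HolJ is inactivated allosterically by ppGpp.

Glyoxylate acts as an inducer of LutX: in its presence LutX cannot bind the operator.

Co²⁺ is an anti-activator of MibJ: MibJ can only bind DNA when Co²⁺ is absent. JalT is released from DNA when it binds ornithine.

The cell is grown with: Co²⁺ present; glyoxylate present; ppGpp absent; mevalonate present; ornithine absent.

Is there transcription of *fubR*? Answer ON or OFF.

OFF

Mevalonate is present, so LutK is inactive.
Co²⁺ is present, so MibJ is inactive.
ppGpp is absent, so HolJ is active.
Glyoxylate is present, so LutX is inactive.
Ornithine is absent, so JalT is active.
With repressor HolJ bound, *fubR* is not transcribed.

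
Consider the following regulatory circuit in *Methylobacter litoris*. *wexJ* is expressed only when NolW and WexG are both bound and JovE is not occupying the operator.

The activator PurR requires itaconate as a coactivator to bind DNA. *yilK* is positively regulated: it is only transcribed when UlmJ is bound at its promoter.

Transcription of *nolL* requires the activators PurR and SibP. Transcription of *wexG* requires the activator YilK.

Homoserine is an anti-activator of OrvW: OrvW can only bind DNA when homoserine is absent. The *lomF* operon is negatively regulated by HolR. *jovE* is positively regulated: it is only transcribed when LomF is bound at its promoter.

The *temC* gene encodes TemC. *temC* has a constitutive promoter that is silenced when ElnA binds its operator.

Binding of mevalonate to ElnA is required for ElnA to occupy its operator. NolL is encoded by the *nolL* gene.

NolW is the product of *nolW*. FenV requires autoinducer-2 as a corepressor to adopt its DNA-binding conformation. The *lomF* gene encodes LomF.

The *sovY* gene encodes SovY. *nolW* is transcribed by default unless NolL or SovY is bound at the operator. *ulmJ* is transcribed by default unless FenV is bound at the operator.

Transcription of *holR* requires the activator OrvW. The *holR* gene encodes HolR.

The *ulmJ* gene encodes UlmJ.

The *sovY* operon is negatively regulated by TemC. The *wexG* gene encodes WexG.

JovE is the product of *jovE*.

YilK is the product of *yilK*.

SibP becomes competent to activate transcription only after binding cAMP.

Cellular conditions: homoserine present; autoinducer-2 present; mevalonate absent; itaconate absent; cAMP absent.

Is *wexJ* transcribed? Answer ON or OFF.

Homoserine is present, so OrvW is inactive.
Required activator OrvW is absent, so *holR* is not transcribed.
So HolR is not produced.
With no repressor bound, *lomF* is transcribed.
So LomF is produced and active.
No repressor is bound and LomF is active, so *jovE* is transcribed.
So JovE is produced and active.
Itaconate is absent, so PurR is inactive.
cAMP is absent, so SibP is inactive.
Required activator PurR is absent, so *nolL* is not transcribed.
So NolL is not produced.
Mevalonate is absent, so ElnA is inactive.
With no repressor bound, *temC* is transcribed.
So TemC is produced and active.
With repressor TemC bound, *sovY* is not transcribed.
So SovY is not produced.
With no repressor bound, *nolW* is transcribed.
So NolW is produced and active.
Autoinducer-2 is present, so FenV is active.
With repressor FenV bound, *ulmJ* is not transcribed.
So UlmJ is not produced.
Required activator UlmJ is absent, so *yilK* is not transcribed.
So YilK is not produced.
Required activator YilK is absent, so *wexG* is not transcribed.
So WexG is not produced.
With repressor JovE bound, *wexJ* is not transcribed.

OFF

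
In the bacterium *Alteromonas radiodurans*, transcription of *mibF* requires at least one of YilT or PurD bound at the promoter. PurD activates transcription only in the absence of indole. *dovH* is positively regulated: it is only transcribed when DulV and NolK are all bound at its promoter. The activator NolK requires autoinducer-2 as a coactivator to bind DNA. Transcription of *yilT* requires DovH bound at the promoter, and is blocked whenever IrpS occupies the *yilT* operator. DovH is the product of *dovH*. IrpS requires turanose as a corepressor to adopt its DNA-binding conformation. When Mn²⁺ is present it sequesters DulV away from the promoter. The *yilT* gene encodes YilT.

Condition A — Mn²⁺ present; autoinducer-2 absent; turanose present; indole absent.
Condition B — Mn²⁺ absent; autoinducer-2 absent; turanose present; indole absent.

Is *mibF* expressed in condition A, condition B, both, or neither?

both

Condition A:
Mn²⁺ is present, so DulV is inactive.
Autoinducer-2 is absent, so NolK is inactive.
Required activator DulV is absent, so *dovH* is not transcribed.
So DovH is not produced.
Turanose is present, so IrpS is active.
With repressor IrpS bound, *yilT* is not transcribed.
So YilT is not produced.
Indole is absent, so PurD is active.
Activator PurD is present, so *mibF* is transcribed.
→ *mibF* is ON in A.
Condition B:
Mn²⁺ is absent, so DulV is active.
Autoinducer-2 is absent, so NolK is inactive.
Required activator NolK is absent, so *dovH* is not transcribed.
So DovH is not produced.
Turanose is present, so IrpS is active.
With repressor IrpS bound, *yilT* is not transcribed.
So YilT is not produced.
Indole is absent, so PurD is active.
Activator PurD is present, so *mibF* is transcribed.
→ *mibF* is ON in B.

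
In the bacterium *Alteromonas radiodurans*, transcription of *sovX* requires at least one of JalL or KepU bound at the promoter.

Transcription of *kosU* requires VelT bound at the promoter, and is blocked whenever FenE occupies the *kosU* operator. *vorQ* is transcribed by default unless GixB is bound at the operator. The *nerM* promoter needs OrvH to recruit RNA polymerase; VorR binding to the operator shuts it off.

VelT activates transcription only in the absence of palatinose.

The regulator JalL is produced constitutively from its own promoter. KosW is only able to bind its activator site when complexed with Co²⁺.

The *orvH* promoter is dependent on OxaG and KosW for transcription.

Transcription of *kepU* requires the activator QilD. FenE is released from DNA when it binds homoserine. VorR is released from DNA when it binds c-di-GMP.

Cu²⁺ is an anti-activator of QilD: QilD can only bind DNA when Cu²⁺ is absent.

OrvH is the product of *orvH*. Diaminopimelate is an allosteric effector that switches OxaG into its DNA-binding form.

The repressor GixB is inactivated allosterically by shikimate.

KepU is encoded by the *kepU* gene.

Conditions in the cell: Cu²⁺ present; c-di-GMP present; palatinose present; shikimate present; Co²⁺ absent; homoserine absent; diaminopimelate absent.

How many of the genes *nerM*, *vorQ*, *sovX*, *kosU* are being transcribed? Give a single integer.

c-di-GMP is present, so VorR is inactive.
Diaminopimelate is absent, so OxaG is inactive.
Co²⁺ is absent, so KosW is inactive.
Required activator OxaG is absent, so *orvH* is not transcribed.
So OrvH is not produced.
Required activator OrvH is absent, so *nerM* is not transcribed.
→ *nerM* is OFF.
Shikimate is present, so GixB is inactive.
With no repressor bound, *vorQ* is transcribed.
→ *vorQ* is ON.
JalL is produced constitutively and is active.
Cu²⁺ is present, so QilD is inactive.
Required activator QilD is absent, so *kepU* is not transcribed.
So KepU is not produced.
Activator JalL is present, so *sovX* is transcribed.
→ *sovX* is ON.
Palatinose is present, so VelT is inactive.
Homoserine is absent, so FenE is active.
With repressor FenE bound, *kosU* is not transcribed.
→ *kosU* is OFF.
2 of the 4 genes are transcribed.

2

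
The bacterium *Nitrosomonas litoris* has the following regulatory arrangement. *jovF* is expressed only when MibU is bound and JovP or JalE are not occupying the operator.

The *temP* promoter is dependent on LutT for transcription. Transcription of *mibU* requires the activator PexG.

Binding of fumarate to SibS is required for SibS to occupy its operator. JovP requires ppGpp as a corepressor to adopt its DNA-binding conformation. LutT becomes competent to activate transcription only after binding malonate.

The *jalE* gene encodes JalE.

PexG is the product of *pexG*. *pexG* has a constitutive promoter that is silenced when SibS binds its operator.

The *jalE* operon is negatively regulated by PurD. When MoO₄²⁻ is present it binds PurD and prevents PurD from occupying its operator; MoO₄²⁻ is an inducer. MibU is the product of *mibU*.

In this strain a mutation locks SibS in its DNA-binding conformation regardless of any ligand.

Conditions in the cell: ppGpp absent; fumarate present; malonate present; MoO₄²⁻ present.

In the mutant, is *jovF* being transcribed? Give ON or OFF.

OFF

SibS is constitutively active in this strain.
With repressor SibS bound, *pexG* is not transcribed.
So PexG is not produced.
Required activator PexG is absent, so *mibU* is not transcribed.
So MibU is not produced.
ppGpp is absent, so JovP is inactive.
MoO₄²⁻ is present, so PurD is inactive.
With no repressor bound, *jalE* is transcribed.
So JalE is produced and active.
With repressor JalE bound, *jovF* is not transcribed.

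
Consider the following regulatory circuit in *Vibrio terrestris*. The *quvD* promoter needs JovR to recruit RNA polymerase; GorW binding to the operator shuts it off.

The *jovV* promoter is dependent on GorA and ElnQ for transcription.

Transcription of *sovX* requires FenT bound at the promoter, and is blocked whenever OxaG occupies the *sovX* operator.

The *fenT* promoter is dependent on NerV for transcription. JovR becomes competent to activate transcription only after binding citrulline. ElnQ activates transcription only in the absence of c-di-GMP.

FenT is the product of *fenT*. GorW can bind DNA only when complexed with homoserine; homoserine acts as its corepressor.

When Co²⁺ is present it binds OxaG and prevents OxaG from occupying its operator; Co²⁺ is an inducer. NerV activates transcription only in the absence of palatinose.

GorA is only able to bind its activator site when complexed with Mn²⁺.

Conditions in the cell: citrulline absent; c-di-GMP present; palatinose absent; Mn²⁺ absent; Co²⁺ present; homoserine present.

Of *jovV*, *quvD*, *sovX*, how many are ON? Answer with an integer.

1

Mn²⁺ is absent, so GorA is inactive.
c-di-GMP is present, so ElnQ is inactive.
Required activator GorA is absent, so *jovV* is not transcribed.
→ *jovV* is OFF.
Citrulline is absent, so JovR is inactive.
Homoserine is present, so GorW is active.
With repressor GorW bound, *quvD* is not transcribed.
→ *quvD* is OFF.
Palatinose is absent, so NerV is active.
No repressor is bound and NerV is active, so *fenT* is transcribed.
So FenT is produced and active.
Co²⁺ is present, so OxaG is inactive.
No repressor is bound and FenT is active, so *sovX* is transcribed.
→ *sovX* is ON.
1 of the 3 genes is transcribed.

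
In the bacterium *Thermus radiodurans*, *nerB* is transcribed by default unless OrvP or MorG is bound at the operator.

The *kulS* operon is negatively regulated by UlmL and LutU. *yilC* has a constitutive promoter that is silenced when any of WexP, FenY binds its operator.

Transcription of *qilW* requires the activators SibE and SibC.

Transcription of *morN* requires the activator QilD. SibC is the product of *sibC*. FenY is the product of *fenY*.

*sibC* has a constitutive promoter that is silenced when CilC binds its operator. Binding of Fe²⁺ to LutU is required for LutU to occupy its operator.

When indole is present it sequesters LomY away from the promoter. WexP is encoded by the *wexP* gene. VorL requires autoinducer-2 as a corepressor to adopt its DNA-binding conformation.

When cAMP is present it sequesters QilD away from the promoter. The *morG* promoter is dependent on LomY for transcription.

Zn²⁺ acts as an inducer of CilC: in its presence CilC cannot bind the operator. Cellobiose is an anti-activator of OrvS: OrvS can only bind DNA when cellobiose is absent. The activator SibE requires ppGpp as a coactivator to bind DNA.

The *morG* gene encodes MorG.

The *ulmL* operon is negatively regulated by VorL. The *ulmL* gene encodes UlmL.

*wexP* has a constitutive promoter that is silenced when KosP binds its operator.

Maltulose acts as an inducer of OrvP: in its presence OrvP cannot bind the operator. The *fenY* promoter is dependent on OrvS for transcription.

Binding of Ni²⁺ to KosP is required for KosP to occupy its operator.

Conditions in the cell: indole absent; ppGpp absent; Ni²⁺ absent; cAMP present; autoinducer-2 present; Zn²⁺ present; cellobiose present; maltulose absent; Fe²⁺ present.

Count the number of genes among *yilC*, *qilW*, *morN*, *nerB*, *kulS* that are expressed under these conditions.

Ni²⁺ is absent, so KosP is inactive.
With no repressor bound, *wexP* is transcribed.
So WexP is produced and active.
Cellobiose is present, so OrvS is inactive.
Required activator OrvS is absent, so *fenY* is not transcribed.
So FenY is not produced.
With repressor WexP bound, *yilC* is not transcribed.
→ *yilC* is OFF.
ppGpp is absent, so SibE is inactive.
Zn²⁺ is present, so CilC is inactive.
With no repressor bound, *sibC* is transcribed.
So SibC is produced and active.
Required activator SibE is absent, so *qilW* is not transcribed.
→ *qilW* is OFF.
cAMP is present, so QilD is inactive.
Required activator QilD is absent, so *morN* is not transcribed.
→ *morN* is OFF.
Maltulose is absent, so OrvP is active.
Indole is absent, so LomY is active.
No repressor is bound and LomY is active, so *morG* is transcribed.
So MorG is produced and active.
With repressor OrvP bound, *nerB* is not transcribed.
→ *nerB* is OFF.
Autoinducer-2 is present, so VorL is active.
With repressor VorL bound, *ulmL* is not transcribed.
So UlmL is not produced.
Fe²⁺ is present, so LutU is active.
With repressor LutU bound, *kulS* is not transcribed.
→ *kulS* is OFF.
0 of the 5 genes are transcribed.

0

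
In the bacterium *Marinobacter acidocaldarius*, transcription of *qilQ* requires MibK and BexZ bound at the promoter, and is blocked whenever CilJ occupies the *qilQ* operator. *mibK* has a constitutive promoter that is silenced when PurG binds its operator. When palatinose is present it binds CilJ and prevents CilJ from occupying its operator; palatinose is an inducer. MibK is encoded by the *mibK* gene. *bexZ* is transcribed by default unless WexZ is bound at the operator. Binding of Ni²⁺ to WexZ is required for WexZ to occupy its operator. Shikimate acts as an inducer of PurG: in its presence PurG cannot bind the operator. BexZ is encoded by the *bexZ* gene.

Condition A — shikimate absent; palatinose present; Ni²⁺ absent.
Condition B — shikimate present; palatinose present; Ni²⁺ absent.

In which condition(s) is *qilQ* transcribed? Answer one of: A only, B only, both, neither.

Condition A:
Shikimate is absent, so PurG is active.
With repressor PurG bound, *mibK* is not transcribed.
So MibK is not produced.
Palatinose is present, so CilJ is inactive.
Ni²⁺ is absent, so WexZ is inactive.
With no repressor bound, *bexZ* is transcribed.
So BexZ is produced and active.
Required activator MibK is absent, so *qilQ* is not transcribed.
→ *qilQ* is OFF in A.
Condition B:
Shikimate is present, so PurG is inactive.
With no repressor bound, *mibK* is transcribed.
So MibK is produced and active.
Palatinose is present, so CilJ is inactive.
Ni²⁺ is absent, so WexZ is inactive.
With no repressor bound, *bexZ* is transcribed.
So BexZ is produced and active.
No repressor is bound and MibK and BexZ are active, so *qilQ* is transcribed.
→ *qilQ* is ON in B.

B only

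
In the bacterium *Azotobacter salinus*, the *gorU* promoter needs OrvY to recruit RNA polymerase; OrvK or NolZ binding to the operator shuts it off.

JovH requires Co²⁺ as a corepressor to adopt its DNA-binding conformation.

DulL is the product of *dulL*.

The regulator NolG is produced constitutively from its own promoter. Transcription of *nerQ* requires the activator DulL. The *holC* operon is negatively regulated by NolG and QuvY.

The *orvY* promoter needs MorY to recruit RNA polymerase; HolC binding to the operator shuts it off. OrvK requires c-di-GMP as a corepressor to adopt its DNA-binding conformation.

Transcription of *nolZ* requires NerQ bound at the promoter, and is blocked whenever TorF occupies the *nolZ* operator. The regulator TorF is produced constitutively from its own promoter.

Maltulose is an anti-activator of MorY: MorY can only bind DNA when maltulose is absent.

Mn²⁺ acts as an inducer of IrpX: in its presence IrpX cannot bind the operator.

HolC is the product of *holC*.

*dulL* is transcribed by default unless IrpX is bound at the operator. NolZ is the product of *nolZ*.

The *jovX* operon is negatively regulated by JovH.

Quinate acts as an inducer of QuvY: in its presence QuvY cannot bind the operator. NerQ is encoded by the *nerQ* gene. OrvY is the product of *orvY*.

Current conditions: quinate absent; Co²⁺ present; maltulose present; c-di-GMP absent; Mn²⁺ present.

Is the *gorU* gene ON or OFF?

OFF

Maltulose is present, so MorY is inactive.
NolG is produced constitutively and is active.
Quinate is absent, so QuvY is active.
With repressor NolG bound, *holC* is not transcribed.
So HolC is not produced.
Required activator MorY is absent, so *orvY* is not transcribed.
So OrvY is not produced.
c-di-GMP is absent, so OrvK is inactive.
Mn²⁺ is present, so IrpX is inactive.
With no repressor bound, *dulL* is transcribed.
So DulL is produced and active.
No repressor is bound and DulL is active, so *nerQ* is transcribed.
So NerQ is produced and active.
TorF is produced constitutively and is active.
With repressor TorF bound, *nolZ* is not transcribed.
So NolZ is not produced.
Required activator OrvY is absent, so *gorU* is not transcribed.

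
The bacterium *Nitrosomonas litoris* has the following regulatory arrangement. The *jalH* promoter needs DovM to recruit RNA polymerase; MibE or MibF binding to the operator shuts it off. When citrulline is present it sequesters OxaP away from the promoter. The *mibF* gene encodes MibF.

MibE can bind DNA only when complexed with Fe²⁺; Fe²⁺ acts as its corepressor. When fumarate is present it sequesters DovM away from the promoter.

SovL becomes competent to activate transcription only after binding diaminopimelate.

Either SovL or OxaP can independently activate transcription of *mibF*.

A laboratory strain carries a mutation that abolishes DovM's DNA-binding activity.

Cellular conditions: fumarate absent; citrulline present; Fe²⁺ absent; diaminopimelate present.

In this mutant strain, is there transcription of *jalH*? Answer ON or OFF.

OFF

Fe²⁺ is absent, so MibE is inactive.
DovM is non-functional in this strain, so it has no effect.
Diaminopimelate is present, so SovL is active.
Citrulline is present, so OxaP is inactive.
Activator SovL is present, so *mibF* is transcribed.
So MibF is produced and active.
With repressor MibF bound, *jalH* is not transcribed.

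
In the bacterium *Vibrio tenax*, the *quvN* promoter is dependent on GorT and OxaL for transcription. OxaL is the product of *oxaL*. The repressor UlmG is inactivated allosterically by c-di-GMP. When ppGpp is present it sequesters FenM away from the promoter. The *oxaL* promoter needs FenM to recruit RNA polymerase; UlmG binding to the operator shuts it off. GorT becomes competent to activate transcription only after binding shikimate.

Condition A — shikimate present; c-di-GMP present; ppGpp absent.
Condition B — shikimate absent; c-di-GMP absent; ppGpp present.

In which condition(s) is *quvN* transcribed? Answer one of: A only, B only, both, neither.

A only

Condition A:
Shikimate is present, so GorT is active.
c-di-GMP is present, so UlmG is inactive.
ppGpp is absent, so FenM is active.
No repressor is bound and FenM is active, so *oxaL* is transcribed.
So OxaL is produced and active.
No repressor is bound and GorT and OxaL are active, so *quvN* is transcribed.
→ *quvN* is ON in A.
Condition B:
Shikimate is absent, so GorT is inactive.
c-di-GMP is absent, so UlmG is active.
ppGpp is present, so FenM is inactive.
With repressor UlmG bound, *oxaL* is not transcribed.
So OxaL is not produced.
Required activator GorT is absent, so *quvN* is not transcribed.
→ *quvN* is OFF in B.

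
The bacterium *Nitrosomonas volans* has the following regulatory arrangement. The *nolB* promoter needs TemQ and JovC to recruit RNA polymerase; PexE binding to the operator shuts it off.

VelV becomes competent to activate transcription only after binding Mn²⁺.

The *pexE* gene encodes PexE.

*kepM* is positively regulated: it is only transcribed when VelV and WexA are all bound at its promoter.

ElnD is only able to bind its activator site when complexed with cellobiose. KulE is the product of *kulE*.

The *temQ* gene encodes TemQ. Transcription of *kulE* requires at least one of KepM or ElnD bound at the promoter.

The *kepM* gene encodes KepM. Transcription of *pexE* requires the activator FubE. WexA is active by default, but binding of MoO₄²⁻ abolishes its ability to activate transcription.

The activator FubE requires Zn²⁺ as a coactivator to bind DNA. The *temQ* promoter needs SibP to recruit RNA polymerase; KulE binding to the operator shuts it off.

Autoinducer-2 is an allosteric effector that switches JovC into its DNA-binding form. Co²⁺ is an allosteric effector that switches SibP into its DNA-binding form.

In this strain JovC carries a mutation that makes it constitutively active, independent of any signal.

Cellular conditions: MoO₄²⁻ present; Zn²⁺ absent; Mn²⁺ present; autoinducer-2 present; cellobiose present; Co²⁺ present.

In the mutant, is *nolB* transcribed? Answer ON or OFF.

OFF

Mn²⁺ is present, so VelV is active.
MoO₄²⁻ is present, so WexA is inactive.
Required activator WexA is absent, so *kepM* is not transcribed.
So KepM is not produced.
Cellobiose is present, so ElnD is active.
Activator ElnD is present, so *kulE* is transcribed.
So KulE is produced and active.
Co²⁺ is present, so SibP is active.
With repressor KulE bound, *temQ* is not transcribed.
So TemQ is not produced.
JovC is constitutively active in this strain.
Zn²⁺ is absent, so FubE is inactive.
Required activator FubE is absent, so *pexE* is not transcribed.
So PexE is not produced.
Required activator TemQ is absent, so *nolB* is not transcribed.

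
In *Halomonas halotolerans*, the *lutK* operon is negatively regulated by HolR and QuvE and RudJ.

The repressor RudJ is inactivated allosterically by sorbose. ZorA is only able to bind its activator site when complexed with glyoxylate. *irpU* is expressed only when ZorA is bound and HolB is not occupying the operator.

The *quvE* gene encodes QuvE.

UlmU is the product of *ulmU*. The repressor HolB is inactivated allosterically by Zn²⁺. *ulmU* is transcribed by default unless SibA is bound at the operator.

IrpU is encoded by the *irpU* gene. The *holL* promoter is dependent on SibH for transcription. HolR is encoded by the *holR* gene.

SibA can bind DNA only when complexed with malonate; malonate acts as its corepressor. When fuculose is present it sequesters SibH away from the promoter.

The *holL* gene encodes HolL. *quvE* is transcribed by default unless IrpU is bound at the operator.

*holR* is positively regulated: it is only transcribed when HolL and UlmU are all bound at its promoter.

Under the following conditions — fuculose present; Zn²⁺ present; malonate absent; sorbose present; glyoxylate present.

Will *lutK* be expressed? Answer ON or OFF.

Fuculose is present, so SibH is inactive.
Required activator SibH is absent, so *holL* is not transcribed.
So HolL is not produced.
Malonate is absent, so SibA is inactive.
With no repressor bound, *ulmU* is transcribed.
So UlmU is produced and active.
Required activator HolL is absent, so *holR* is not transcribed.
So HolR is not produced.
Zn²⁺ is present, so HolB is inactive.
Glyoxylate is present, so ZorA is active.
No repressor is bound and ZorA is active, so *irpU* is transcribed.
So IrpU is produced and active.
With repressor IrpU bound, *quvE* is not transcribed.
So QuvE is not produced.
Sorbose is present, so RudJ is inactive.
With no repressor bound, *lutK* is transcribed.

ON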